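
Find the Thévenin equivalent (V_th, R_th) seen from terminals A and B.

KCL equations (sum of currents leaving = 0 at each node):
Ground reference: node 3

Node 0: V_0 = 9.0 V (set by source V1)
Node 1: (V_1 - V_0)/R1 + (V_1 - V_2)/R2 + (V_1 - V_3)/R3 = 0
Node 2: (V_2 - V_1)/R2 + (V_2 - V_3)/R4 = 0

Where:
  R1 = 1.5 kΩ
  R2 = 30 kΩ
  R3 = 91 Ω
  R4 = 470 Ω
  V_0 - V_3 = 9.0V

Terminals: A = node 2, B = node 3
Step 1 — V_th is the open-circuit voltage V_A - V_B (nothing connected across the terminals).
Nodal analysis, taking node 3 as the 0 V reference.
Source V1 fixes V_0 = 9 V.
KCL at each unknown node (sum of currents leaving = 0; resistances in Ω):
  Node 1: (V_1 - 9)/1500 + (V_1 - V_2)/30000 + (V_1 - 0)/91 = 0
  Node 2: (V_2 - V_1)/30000 + (V_2 - 0)/470 = 0
Collecting terms (coefficients in siemens):
  0.01169·V_1 - 0.00003333·V_2 = 0.006
  0.002161·V_2 - 0.00003333·V_1 = 0
Determinant D = (0.01169)(0.002161) - (-0.00003333)(-0.00003333) = 0.00002526
V_1 = [(0.006)(0.002161) - (-0.00003333)(0)]/D = 0.5133 V
V_2 = [(0.01169)(0) - (0.006)(-0.00003333)]/D = 0.007918 V
V_th = V_2 - V_3 = 0.007918 - 0 = 0.007918 V
Step 2 — R_th: zero the source — replace V1 by a short circuit (node 3 merges into node 0) — and find the resistance seen between A (node 2) and B (node 0).
Reduce the network between node 2 (A) and node 0 (B) by series/parallel combination:
  Rp1 = R1 ‖ R3 (parallel, both between nodes 0 and 1) = 1/(1/1500 + 1/91) = 85.8 Ω
  Rs1 = R2 + Rp1 (series, joined only at node 1) = 30000 + 85.8 = 30090 Ω
  Rp2 = R4 ‖ Rs1 (parallel, both between nodes 0 and 2) = 1/(1/470 + 1/30090) = 462.8 Ω
R_th = 462.8 Ω

Final answer: V_th = 0.007918 V, R_th = 462.8 Ω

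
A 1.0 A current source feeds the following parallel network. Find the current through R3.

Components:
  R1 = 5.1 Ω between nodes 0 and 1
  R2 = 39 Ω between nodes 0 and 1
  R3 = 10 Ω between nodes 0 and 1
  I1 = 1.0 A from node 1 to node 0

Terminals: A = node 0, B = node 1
All resistors sit directly between nodes 0 and 1, so they are in parallel and share one voltage V; the full source current 1 A splits among them.
1/R_par = 1/5.1 + 1/39 + 1/10 = 0.3217 S  =>  R_par = 3.108 Ω
V = I × R_par = 1 × 3.108 = 3.108 V
I_R3 = V/R3 = 3.108/10 = 0.3108 A

Final answer: 0.3108 A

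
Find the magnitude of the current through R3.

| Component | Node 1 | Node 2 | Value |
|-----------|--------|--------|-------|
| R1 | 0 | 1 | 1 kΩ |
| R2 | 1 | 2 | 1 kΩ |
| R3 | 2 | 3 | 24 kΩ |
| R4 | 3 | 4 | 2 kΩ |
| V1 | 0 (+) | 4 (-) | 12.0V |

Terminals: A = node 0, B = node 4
Nodal analysis, taking node 4 as the 0 V reference.
Source V1 fixes V_0 = 12 V.
KCL at each unknown node (sum of currents leaving = 0; resistances in Ω):
  Node 1: (V_1 - 12)/1000 + (V_1 - V_2)/1000 = 0
  Node 2: (V_2 - V_1)/1000 + (V_2 - V_3)/24000 = 0
  Node 3: (V_3 - V_2)/24000 + (V_3 - 0)/2000 = 0
Collecting terms (coefficients in siemens):
  0.002·V_1 - 0.001·V_2 = 0.012
  0.001042·V_2 - 0.001·V_1 - 0.00004167·V_3 = 0
  0.0005417·V_3 - 0.00004167·V_2 = 0
Solving these 3 simultaneous equations (Gaussian elimination) gives:
  V_1 = 11.57 V, V_2 = 11.14 V, V_3 = 0.8571 V
I_R3 = (V_2 - V_3)/R3 = (11.14 - 0.8571)/24000 = 0.0004286 A
|I_R3| = 0.0004286 A

Final answer: |I_R3| = 0.0004286 A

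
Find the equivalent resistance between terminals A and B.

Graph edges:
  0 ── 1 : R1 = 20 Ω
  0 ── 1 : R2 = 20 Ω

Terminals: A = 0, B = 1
Reduce the network between node 0 (A) and node 1 (B) by series/parallel combination:
  Rp1 = R1 ‖ R2 (parallel, both between nodes 0 and 1) = 1/(1/20 + 1/20) = 10 Ω
R_eq = 10 Ω

Final answer: 10 Ω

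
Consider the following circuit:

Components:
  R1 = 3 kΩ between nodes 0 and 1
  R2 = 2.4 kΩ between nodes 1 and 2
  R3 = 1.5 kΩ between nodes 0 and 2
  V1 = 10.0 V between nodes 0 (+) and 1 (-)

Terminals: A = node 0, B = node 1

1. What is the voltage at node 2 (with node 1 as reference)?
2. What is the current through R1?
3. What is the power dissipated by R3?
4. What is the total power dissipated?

Nodal analysis, taking node 1 as the 0 V reference.
Source V1 fixes V_0 = 10 V.
KCL at each unknown node (sum of currents leaving = 0; resistances in Ω):
  Node 2: (V_2 - 0)/2400 + (V_2 - 10)/1500 = 0
Collecting terms: 0.001083 × V_2 = 0.006667  =>  V_2 = 6.154 V
Part 1:
  Read off the nodal solution: V_2 = 6.154 V
Part 2:
  I_R1 = (V_0 - V_1)/R1 = (10 - 0)/3000 = 0.003333 A
  Magnitude: I_R1 = 0.003333 A
Part 3:
  I_R3 = (V_0 - V_2)/R3 = (10 - 6.154)/1500 = 0.002564 A
  P_R3 = I_R3² × R3 = (0.002564)² × 1500 = 0.009862 W
Part 4:
  Power in each resistor, P = (ΔV)²/R:
    P_R1 = (10 - 0)²/3000 = 0.03333 W
    P_R2 = (0 - 6.154)²/2400 = 0.01578 W
    P_R3 = (10 - 6.154)²/1500 = 0.009862 W
  P_total = P_R1 + P_R2 + P_R3 = 0.05897 W

Final answers:
1. V_2 = 6.154 V
2. I_R1 = 0.003333 A
3. P_R3 = 0.009862 W
4. P_total = 0.05897 W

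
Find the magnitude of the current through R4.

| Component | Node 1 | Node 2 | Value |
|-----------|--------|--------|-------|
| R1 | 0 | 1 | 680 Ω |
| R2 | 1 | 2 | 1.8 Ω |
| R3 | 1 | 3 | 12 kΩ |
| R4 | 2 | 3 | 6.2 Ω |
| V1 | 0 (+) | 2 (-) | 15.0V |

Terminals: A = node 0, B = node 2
Nodal analysis, taking node 2 as the 0 V reference.
Source V1 fixes V_0 = 15 V.
KCL at each unknown node (sum of currents leaving = 0; resistances in Ω):
  Node 1: (V_1 - 15)/680 + (V_1 - 0)/1.8 + (V_1 - V_3)/12000 = 0
  Node 3: (V_3 - V_1)/12000 + (V_3 - 0)/6.2 = 0
Collecting terms (coefficients in siemens):
  0.5571·V_1 - 0.00008333·V_3 = 0.02206
  0.1614·V_3 - 0.00008333·V_1 = 0
Determinant D = (0.5571)(0.1614) - (-0.00008333)(-0.00008333) = 0.0899
V_1 = [(0.02206)(0.1614) - (-0.00008333)(0)]/D = 0.0396 V
V_3 = [(0.5571)(0) - (0.02206)(-0.00008333)]/D = 0.00002045 V
I_R4 = (V_2 - V_3)/R4 = (0 - 0.00002045)/6.2 = -0.000003298 A
|I_R4| = 0.000003298 A

Final answer: |I_R4| = 3.298e-06 A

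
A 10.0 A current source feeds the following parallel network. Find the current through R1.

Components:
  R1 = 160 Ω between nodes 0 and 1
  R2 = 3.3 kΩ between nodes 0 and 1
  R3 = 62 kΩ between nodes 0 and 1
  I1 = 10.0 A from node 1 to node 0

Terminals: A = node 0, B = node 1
All resistors sit directly between nodes 0 and 1, so they are in parallel and share one voltage V; the full source current 10 A splits among them.
1/R_par = 1/160 + 1/3300 + 1/62000 = 0.006569 S  =>  R_par = 152.2 Ω
V = I × R_par = 10 × 152.2 = 1522 V
I_R1 = V/R1 = 1522/160 = 9.514 A

Final answer: 9.514 A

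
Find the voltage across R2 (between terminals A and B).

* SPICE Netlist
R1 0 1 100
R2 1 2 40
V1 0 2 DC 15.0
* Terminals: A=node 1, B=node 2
R1 and R2 are in series across V1 (node 0 → node 1 → node 2), and the output A–B is taken across R2, so this is a voltage divider.
Series current: I = V1/(R1 + R2) = 15/(100 + 40) = 15/140 = 0.1071 A
V_R2 = I × R2 = V1 × R2/(R1 + R2) = 15 × 40/140 = 4.286 V

Final answer: 4.286 V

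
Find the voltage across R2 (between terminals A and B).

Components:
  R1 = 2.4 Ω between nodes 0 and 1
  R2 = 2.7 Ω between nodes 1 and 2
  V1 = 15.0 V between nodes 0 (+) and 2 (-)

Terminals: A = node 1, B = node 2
R1 and R2 are in series across V1 (node 0 → node 1 → node 2), and the output A–B is taken across R2, so this is a voltage divider.
Series current: I = V1/(R1 + R2) = 15/(2.4 + 2.7) = 15/5.1 = 2.941 A
V_R2 = I × R2 = V1 × R2/(R1 + R2) = 15 × 2.7/5.1 = 7.941 V

Final answer: 7.941 V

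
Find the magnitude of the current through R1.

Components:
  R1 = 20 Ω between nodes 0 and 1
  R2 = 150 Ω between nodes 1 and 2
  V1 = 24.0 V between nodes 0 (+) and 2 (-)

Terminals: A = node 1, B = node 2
Nodal analysis, taking node 2 as the 0 V reference.
Source V1 fixes V_0 = 24 V.
KCL at each unknown node (sum of currents leaving = 0; resistances in Ω):
  Node 1: (V_1 - 24)/20 + (V_1 - 0)/150 = 0
Collecting terms: 0.05667 × V_1 = 1.2  =>  V_1 = 21.18 V
I_R1 = (V_0 - V_1)/R1 = (24 - 21.18)/20 = 0.1412 A
|I_R1| = 0.1412 A

Final answer: |I_R1| = 0.1412 A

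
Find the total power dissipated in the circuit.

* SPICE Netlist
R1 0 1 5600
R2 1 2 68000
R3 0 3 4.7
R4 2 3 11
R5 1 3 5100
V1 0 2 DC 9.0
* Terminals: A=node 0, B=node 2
Nodal analysis, taking node 2 as the 0 V reference.
Source V1 fixes V_0 = 9 V.
KCL at each unknown node (sum of currents leaving = 0; resistances in Ω):
  Node 1: (V_1 - 9)/5600 + (V_1 - 0)/68000 + (V_1 - V_3)/5100 = 0
  Node 3: (V_3 - 9)/4.7 + (V_3 - 0)/11 + (V_3 - V_1)/5100 = 0
Collecting terms (coefficients in siemens):
  0.0003894·V_1 - 0.0001961·V_3 = 0.001607
  0.3039·V_3 - 0.0001961·V_1 = 1.915
Determinant D = (0.0003894)(0.3039) - (-0.0001961)(-0.0001961) = 0.0001183
V_1 = [(0.001607)(0.3039) - (-0.0001961)(1.915)]/D = 7.304 V
V_3 = [(0.0003894)(1.915) - (0.001607)(-0.0001961)]/D = 6.306 V
Power in each resistor, P = (ΔV)²/R:
  P_R1 = (9 - 7.304)²/5600 = 0.0005139 W
  P_R2 = (7.304 - 0)²/68000 = 0.0007844 W
  P_R3 = (9 - 6.306)²/4.7 = 1.544 W
  P_R4 = (0 - 6.306)²/11 = 3.615 W
  P_R5 = (7.304 - 6.306)²/5100 = 0.000195 W
P_total = P_R1 + P_R2 + P_R3 + P_R4 + P_R5 = 5.161 W

Final answer: 5.161 W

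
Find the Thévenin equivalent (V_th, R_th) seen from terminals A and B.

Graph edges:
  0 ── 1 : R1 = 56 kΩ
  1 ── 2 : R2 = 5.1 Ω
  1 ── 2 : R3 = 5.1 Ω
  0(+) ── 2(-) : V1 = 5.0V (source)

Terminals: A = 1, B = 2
Step 1 — V_th is the open-circuit voltage V_A - V_B (nothing connected across the terminals).
Nodal analysis, taking node 2 as the 0 V reference.
Source V1 fixes V_0 = 5 V.
KCL at each unknown node (sum of currents leaving = 0; resistances in Ω):
  Node 1: (V_1 - 5)/56000 + (V_1 - 0)/5.1 + (V_1 - 0)/5.1 = 0
Collecting terms: 0.3922 × V_1 = 0.00008929  =>  V_1 = 0.0002277 V
V_th = V_1 - V_2 = 0.0002277 - 0 = 0.0002277 V
Step 2 — R_th: zero the source — replace V1 by a short circuit (node 2 merges into node 0) — and find the resistance seen between A (node 1) and B (node 0).
Reduce the network between node 1 (A) and node 0 (B) by series/parallel combination:
  Rp1 = R1 ‖ R2 ‖ R3 (parallel, all between nodes 0 and 1) = 1/(1/56000 + 1/5.1 + 1/5.1) = 2.55 Ω
R_th = 2.55 Ω

Final answer: V_th = 0.0002277 V, R_th = 2.55 Ω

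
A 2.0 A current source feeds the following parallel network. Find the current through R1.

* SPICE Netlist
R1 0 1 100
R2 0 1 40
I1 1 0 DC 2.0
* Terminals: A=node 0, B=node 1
All resistors sit directly between nodes 0 and 1, so they are in parallel and share one voltage V; the full source current 2 A splits among them.
1/R_par = 1/100 + 1/40 = 0.035 S  =>  R_par = 28.57 Ω
V = I × R_par = 2 × 28.57 = 57.14 V
I_R1 = V/R1 = 57.14/100 = 0.5714 A

Final answer: 0.5714 A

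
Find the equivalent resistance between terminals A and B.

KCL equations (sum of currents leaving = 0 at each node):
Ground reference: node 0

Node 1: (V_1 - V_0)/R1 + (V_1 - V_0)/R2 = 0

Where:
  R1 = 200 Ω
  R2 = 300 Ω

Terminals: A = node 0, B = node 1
Reduce the network between node 0 (A) and node 1 (B) by series/parallel combination:
  Rp1 = R1 ‖ R2 (parallel, both between nodes 0 and 1) = 1/(1/200 + 1/300) = 120 Ω
R_eq = 120 Ω

Final answer: 120 Ω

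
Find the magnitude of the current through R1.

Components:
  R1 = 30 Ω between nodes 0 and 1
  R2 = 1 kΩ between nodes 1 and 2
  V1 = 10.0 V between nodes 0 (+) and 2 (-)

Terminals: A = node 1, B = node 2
Nodal analysis, taking node 2 as the 0 V reference.
Source V1 fixes V_0 = 10 V.
KCL at each unknown node (sum of currents leaving = 0; resistances in Ω):
  Node 1: (V_1 - 10)/30 + (V_1 - 0)/1000 = 0
Collecting terms: 0.03433 × V_1 = 0.3333  =>  V_1 = 9.709 V
I_R1 = (V_0 - V_1)/R1 = (10 - 9.709)/30 = 0.009709 A
|I_R1| = 0.009709 A

Final answer: |I_R1| = 0.009709 A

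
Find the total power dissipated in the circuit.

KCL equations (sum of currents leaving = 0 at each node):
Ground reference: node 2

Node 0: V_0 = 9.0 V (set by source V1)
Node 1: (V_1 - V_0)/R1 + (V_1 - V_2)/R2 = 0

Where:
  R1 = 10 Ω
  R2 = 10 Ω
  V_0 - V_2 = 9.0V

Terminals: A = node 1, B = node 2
Nodal analysis, taking node 2 as the 0 V reference.
Source V1 fixes V_0 = 9 V.
KCL at each unknown node (sum of currents leaving = 0; resistances in Ω):
  Node 1: (V_1 - 9)/10 + (V_1 - 0)/10 = 0
Collecting terms: 0.2 × V_1 = 0.9  =>  V_1 = 4.5 V
Power in each resistor, P = (ΔV)²/R:
  P_R1 = (9 - 4.5)²/10 = 2.025 W
  P_R2 = (4.5 - 0)²/10 = 2.025 W
P_total = P_R1 + P_R2 = 4.05 W

Final answer: 4.05 W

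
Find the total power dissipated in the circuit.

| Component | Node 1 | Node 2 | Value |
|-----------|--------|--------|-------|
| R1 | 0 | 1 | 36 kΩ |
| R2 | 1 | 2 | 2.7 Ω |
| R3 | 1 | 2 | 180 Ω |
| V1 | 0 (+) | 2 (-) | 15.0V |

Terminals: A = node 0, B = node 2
Nodal analysis, taking node 2 as the 0 V reference.
Source V1 fixes V_0 = 15 V.
KCL at each unknown node (sum of currents leaving = 0; resistances in Ω):
  Node 1: (V_1 - 15)/36000 + (V_1 - 0)/2.7 + (V_1 - 0)/180 = 0
Collecting terms: 0.376 × V_1 = 0.0004167  =>  V_1 = 0.001108 V
Power in each resistor, P = (ΔV)²/R:
  P_R1 = (15 - 0.001108)²/36000 = 0.006249 W
  P_R2 = (0.001108 - 0)²/2.7 = 0.0000004549 W
  P_R3 = (0.001108 - 0)²/180 = 0.000000006824 W
P_total = P_R1 + P_R2 + P_R3 = 0.00625 W

Final answer: 0.00625 W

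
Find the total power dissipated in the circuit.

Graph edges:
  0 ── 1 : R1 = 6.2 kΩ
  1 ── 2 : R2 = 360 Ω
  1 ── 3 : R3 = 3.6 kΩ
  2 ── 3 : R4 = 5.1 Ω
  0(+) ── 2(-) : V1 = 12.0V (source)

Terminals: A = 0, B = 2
Nodal analysis, taking node 2 as the 0 V reference.
Source V1 fixes V_0 = 12 V.
KCL at each unknown node (sum of currents leaving = 0; resistances in Ω):
  Node 1: (V_1 - 12)/6200 + (V_1 - 0)/360 + (V_1 - V_3)/3600 = 0
  Node 3: (V_3 - V_1)/3600 + (V_3 - 0)/5.1 = 0
Collecting terms (coefficients in siemens):
  0.003217·V_1 - 0.0002778·V_3 = 0.001935
  0.1964·V_3 - 0.0002778·V_1 = 0
Determinant D = (0.003217)(0.1964) - (-0.0002778)(-0.0002778) = 0.0006316
V_1 = [(0.001935)(0.1964) - (-0.0002778)(0)]/D = 0.6017 V
V_3 = [(0.003217)(0) - (0.001935)(-0.0002778)]/D = 0.0008513 V
Power in each resistor, P = (ΔV)²/R:
  P_R1 = (12 - 0.6017)²/6200 = 0.02095 W
  P_R2 = (0.6017 - 0)²/360 = 0.001006 W
  P_R3 = (0.6017 - 0.0008513)²/3600 = 0.0001003 W
  P_R4 = (0 - 0.0008513)²/5.1 = 0.0000001421 W
P_total = P_R1 + P_R2 + P_R3 + P_R4 = 0.02206 W

Final answer: 0.02206 W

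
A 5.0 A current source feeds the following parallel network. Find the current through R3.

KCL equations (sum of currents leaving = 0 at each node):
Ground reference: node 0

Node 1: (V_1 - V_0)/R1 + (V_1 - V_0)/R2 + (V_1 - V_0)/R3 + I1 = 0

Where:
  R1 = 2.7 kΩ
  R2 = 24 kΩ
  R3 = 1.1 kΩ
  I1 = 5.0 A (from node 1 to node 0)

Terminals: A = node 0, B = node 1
All resistors sit directly between nodes 0 and 1, so they are in parallel and share one voltage V; the full source current 5 A splits among them.
1/R_par = 1/2700 + 1/24000 + 1/1100 = 0.001321 S  =>  R_par = 756.9 Ω
V = I × R_par = 5 × 756.9 = 3785 V
I_R3 = V/R3 = 3785/1100 = 3.441 A

Final answer: 3.441 A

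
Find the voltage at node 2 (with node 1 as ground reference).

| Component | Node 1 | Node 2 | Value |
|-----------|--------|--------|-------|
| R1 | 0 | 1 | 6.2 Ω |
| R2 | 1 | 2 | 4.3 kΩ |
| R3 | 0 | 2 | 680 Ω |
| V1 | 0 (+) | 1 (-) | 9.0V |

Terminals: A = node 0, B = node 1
Nodal analysis, taking node 1 as the 0 V reference.
Source V1 fixes V_0 = 9 V.
KCL at each unknown node (sum of currents leaving = 0; resistances in Ω):
  Node 2: (V_2 - 0)/4300 + (V_2 - 9)/680 = 0
Collecting terms: 0.001703 × V_2 = 0.01324  =>  V_2 = 7.771 V
The requested potential is V_2 = 7.771 V.

Final answer: V_2 = 7.771 V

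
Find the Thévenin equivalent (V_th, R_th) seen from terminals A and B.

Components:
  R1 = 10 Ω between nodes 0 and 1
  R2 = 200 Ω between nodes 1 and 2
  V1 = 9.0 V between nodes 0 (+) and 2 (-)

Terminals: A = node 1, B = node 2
Step 1 — V_th is the open-circuit voltage V_A - V_B (nothing connected across the terminals).
Nodal analysis, taking node 2 as the 0 V reference.
Source V1 fixes V_0 = 9 V.
KCL at each unknown node (sum of currents leaving = 0; resistances in Ω):
  Node 1: (V_1 - 9)/10 + (V_1 - 0)/200 = 0
Collecting terms: 0.105 × V_1 = 0.9  =>  V_1 = 8.571 V
V_th = V_1 - V_2 = 8.571 - 0 = 8.571 V
Step 2 — R_th: zero the source — replace V1 by a short circuit (node 2 merges into node 0) — and find the resistance seen between A (node 1) and B (node 0).
Reduce the network between node 1 (A) and node 0 (B) by series/parallel combination:
  Rp1 = R1 ‖ R2 (parallel, both between nodes 0 and 1) = 1/(1/10 + 1/200) = 9.524 Ω
R_th = 9.524 Ω

Final answer: V_th = 8.571 V, R_th = 9.524 Ω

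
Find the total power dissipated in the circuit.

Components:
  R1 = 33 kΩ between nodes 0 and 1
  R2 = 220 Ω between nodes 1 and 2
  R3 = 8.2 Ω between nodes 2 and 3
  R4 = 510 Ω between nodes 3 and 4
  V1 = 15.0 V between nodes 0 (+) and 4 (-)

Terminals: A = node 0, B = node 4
Nodal analysis, taking node 4 as the 0 V reference.
Source V1 fixes V_0 = 15 V.
KCL at each unknown node (sum of currents leaving = 0; resistances in Ω):
  Node 1: (V_1 - 15)/33000 + (V_1 - V_2)/220 = 0
  Node 2: (V_2 - V_1)/220 + (V_2 - V_3)/8.2 = 0
  Node 3: (V_3 - V_2)/8.2 + (V_3 - 0)/510 = 0
Collecting terms (coefficients in siemens):
  0.004576·V_1 - 0.004545·V_2 = 0.0004545
  0.1265·V_2 - 0.004545·V_1 - 0.122·V_3 = 0
  0.1239·V_3 - 0.122·V_2 = 0
Solving these 3 simultaneous equations (Gaussian elimination) gives:
  V_1 = 0.3282 V, V_2 = 0.2304 V, V_3 = 0.2267 V
Power in each resistor, P = (ΔV)²/R:
  P_R1 = (15 - 0.3282)²/33000 = 0.006523 W
  P_R2 = (0.3282 - 0.2304)²/220 = 0.00004349 W
  P_R3 = (0.2304 - 0.2267)²/8.2 = 0.000001621 W
  P_R4 = (0.2267 - 0)²/510 = 0.0001008 W
P_total = P_R1 + P_R2 + P_R3 + P_R4 = 0.006669 W

Final answer: 0.006669 W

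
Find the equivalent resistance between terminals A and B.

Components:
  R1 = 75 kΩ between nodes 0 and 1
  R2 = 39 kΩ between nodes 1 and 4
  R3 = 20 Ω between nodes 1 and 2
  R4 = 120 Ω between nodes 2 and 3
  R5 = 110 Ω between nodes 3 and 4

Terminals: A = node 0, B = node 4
Reduce the network between node 0 (A) and node 4 (B) by series/parallel combination:
  Rs1 = R3 + R4 (series, joined only at node 2) = 20 + 120 = 140 Ω
  Rs2 = R5 + Rs1 (series, joined only at node 3) = 110 + 140 = 250 Ω
  Rp1 = R2 ‖ Rs2 (parallel, both between nodes 1 and 4) = 1/(1/39000 + 1/250) = 248.4 Ω
  Rs3 = R1 + Rp1 (series, joined only at node 1) = 75000 + 248.4 = 75250 Ω
R_eq = 75.25 kΩ

Final answer: 75.25 kΩ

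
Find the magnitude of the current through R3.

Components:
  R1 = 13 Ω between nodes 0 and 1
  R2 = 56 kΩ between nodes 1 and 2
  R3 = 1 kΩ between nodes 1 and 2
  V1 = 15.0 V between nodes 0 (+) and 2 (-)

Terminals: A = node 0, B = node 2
Nodal analysis, taking node 2 as the 0 V reference.
Source V1 fixes V_0 = 15 V.
KCL at each unknown node (sum of currents leaving = 0; resistances in Ω):
  Node 1: (V_1 - 15)/13 + (V_1 - 0)/56000 + (V_1 - 0)/1000 = 0
Collecting terms: 0.07794 × V_1 = 1.154  =>  V_1 = 14.8 V
I_R3 = (V_1 - V_2)/R3 = (14.8 - 0)/1000 = 0.0148 A
|I_R3| = 0.0148 A

Final answer: |I_R3| = 0.0148 A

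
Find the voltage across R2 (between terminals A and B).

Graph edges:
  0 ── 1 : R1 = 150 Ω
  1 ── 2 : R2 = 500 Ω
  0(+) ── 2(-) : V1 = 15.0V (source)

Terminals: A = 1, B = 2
R1 and R2 are in series across V1 (node 0 → node 1 → node 2), and the output A–B is taken across R2, so this is a voltage divider.
Series current: I = V1/(R1 + R2) = 15/(150 + 500) = 15/650 = 0.02308 A
V_R2 = I × R2 = V1 × R2/(R1 + R2) = 15 × 500/650 = 11.54 V

Final answer: 11.54 V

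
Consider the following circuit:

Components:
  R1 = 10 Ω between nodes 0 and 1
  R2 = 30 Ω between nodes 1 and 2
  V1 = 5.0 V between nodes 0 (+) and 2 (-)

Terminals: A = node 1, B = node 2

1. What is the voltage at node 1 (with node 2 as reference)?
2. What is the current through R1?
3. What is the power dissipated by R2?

Nodal analysis, taking node 2 as the 0 V reference.
Source V1 fixes V_0 = 5 V.
KCL at each unknown node (sum of currents leaving = 0; resistances in Ω):
  Node 1: (V_1 - 5)/10 + (V_1 - 0)/30 = 0
Collecting terms: 0.1333 × V_1 = 0.5  =>  V_1 = 3.75 V
Part 1:
  Read off the nodal solution: V_1 = 3.75 V
Part 2:
  I_R1 = (V_0 - V_1)/R1 = (5 - 3.75)/10 = 0.125 A
  Magnitude: I_R1 = 0.125 A
Part 3:
  I_R2 = (V_1 - V_2)/R2 = (3.75 - 0)/30 = 0.125 A
  P_R2 = I_R2² × R2 = (0.125)² × 30 = 0.4688 W

Final answers:
1. V_1 = 3.75 V
2. I_R1 = 0.125 A
3. P_R2 = 0.4688 W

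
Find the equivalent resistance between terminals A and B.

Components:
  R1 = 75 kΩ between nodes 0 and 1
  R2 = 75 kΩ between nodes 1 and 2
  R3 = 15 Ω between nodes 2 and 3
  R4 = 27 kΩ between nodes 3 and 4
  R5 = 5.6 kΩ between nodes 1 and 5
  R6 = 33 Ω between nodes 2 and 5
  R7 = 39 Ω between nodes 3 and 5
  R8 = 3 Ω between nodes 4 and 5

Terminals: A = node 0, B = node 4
The network is not a plain series/parallel combination. Inject a 1 A test current into terminal A (node 0) and return it from terminal B (node 4); then R_eq = V_A / (1 A).
Nodal analysis, taking node 4 as the 0 V reference.
Current source I_test pushes 1 A into node 0 and draws it out of node 4.
KCL at each unknown node (sum of currents leaving = 0; resistances in Ω):
  Node 0: (V_0 - V_1)/75000 - 1 = 0
  Node 1: (V_1 - V_0)/75000 + (V_1 - V_2)/75000 + (V_1 - V_5)/5600 = 0
  Node 2: (V_2 - V_1)/75000 + (V_2 - V_3)/15 + (V_2 - V_5)/33 = 0
  Node 3: (V_3 - V_2)/15 + (V_3 - 0)/27000 + (V_3 - V_5)/39 = 0
  Node 5: (V_5 - V_1)/5600 + (V_5 - V_2)/33 + (V_5 - V_3)/39 + (V_5 - 0)/3 = 0
Collecting terms (coefficients in siemens):
  0.00001333·V_0 - 0.00001333·V_1 = 1
  0.0002052·V_1 - 0.00001333·V_0 - 0.00001333·V_2 - 0.0001786·V_5 = 0
  0.09698·V_2 - 0.00001333·V_1 - 0.06667·V_3 - 0.0303·V_5 = 0
  0.09234·V_3 - 0.06667·V_2 - 0.02564·V_5 = 0
  0.3895·V_5 - 0.0001786·V_1 - 0.0303·V_2 - 0.02564·V_3 = 0
Solving these 5 simultaneous equations (Gaussian elimination) gives:
  V_0 = 80210 V, V_1 = 5214 V, V_2 = 4.42 V, V_3 = 4.024 V
  V_5 = 3 V
R_eq = V_0 / 1 A = 80210 Ω = 80.21 kΩ

Final answer: 80.21 kΩ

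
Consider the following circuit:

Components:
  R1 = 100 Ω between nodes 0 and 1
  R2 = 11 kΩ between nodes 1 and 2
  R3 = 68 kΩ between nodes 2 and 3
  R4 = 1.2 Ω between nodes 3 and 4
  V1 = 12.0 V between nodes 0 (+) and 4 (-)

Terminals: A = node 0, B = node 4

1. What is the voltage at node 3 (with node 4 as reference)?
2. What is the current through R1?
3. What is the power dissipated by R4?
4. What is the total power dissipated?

Nodal analysis, taking node 4 as the 0 V reference.
Source V1 fixes V_0 = 12 V.
KCL at each unknown node (sum of currents leaving = 0; resistances in Ω):
  Node 1: (V_1 - 12)/100 + (V_1 - V_2)/11000 = 0
  Node 2: (V_2 - V_1)/11000 + (V_2 - V_3)/68000 = 0
  Node 3: (V_3 - V_2)/68000 + (V_3 - 0)/1.2 = 0
Collecting terms (coefficients in siemens):
  0.01009·V_1 - 0.00009091·V_2 = 0.12
  0.0001056·V_2 - 0.00009091·V_1 - 0.00001471·V_3 = 0
  0.8333·V_3 - 0.00001471·V_2 = 0
Solving these 3 simultaneous equations (Gaussian elimination) gives:
  V_1 = 11.98 V, V_2 = 10.32 V, V_3 = 0.000182 V
Part 1:
  Read off the nodal solution: V_3 = 0.000182 V
Part 2:
  I_R1 = (V_0 - V_1)/R1 = (12 - 11.98)/100 = 0.0001517 A
  Magnitude: I_R1 = 0.0001517 A
Part 3:
  I_R4 = (V_3 - V_4)/R4 = (0.000182 - 0)/1.2 = 0.0001517 A
  P_R4 = I_R4² × R4 = (0.0001517)² × 1.2 = 0.00000002762 W
Part 4:
  Power in each resistor, P = (ΔV)²/R:
    P_R1 = (12 - 11.98)²/100 = 0.000002301 W
    P_R2 = (11.98 - 10.32)²/11000 = 0.0002532 W
    P_R3 = (10.32 - 0.000182)²/68000 = 0.001565 W
    P_R4 = (0.000182 - 0)²/1.2 = 0.00000002762 W
  P_total = P_R1 + P_R2 + P_R3 + P_R4 = 0.00182 W

Final answers:
1. V_3 = 0.000182 V
2. I_R1 = 0.0001517 A
3. P_R4 = 2.762e-08 W
4. P_total = 0.00182 W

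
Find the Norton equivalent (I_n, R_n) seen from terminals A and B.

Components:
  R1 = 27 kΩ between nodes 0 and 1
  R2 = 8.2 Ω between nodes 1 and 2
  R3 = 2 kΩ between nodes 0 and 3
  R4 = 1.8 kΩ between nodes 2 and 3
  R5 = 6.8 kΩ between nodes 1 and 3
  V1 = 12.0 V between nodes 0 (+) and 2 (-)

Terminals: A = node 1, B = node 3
Find the Thévenin equivalent first; then I_n = V_th/R_th and R_n = R_th.
Step 1 — V_th is the open-circuit voltage V_A - V_B (nothing connected across the terminals).
Nodal analysis, taking node 2 as the 0 V reference.
Source V1 fixes V_0 = 12 V.
KCL at each unknown node (sum of currents leaving = 0; resistances in Ω):
  Node 1: (V_1 - 12)/27000 + (V_1 - 0)/8.2 + (V_1 - V_3)/6800 = 0
  Node 3: (V_3 - 12)/2000 + (V_3 - 0)/1800 + (V_3 - V_1)/6800 = 0
Collecting terms (coefficients in siemens):
  0.1221·V_1 - 0.0001471·V_3 = 0.0004444
  0.001203·V_3 - 0.0001471·V_1 = 0.006
Determinant D = (0.1221)(0.001203) - (-0.0001471)(-0.0001471) = 0.0001469
V_1 = [(0.0004444)(0.001203) - (-0.0001471)(0.006)]/D = 0.009648 V
V_3 = [(0.1221)(0.006) - (0.0004444)(-0.0001471)]/D = 4.99 V
V_th = V_1 - V_3 = 0.009648 - 4.99 = -4.981 V
Step 2 — R_th: zero the source — replace V1 by a short circuit (node 2 merges into node 0) — and find the resistance seen between A (node 1) and B (node 3).
Reduce the network between node 1 (A) and node 3 (B) by series/parallel combination:
  Rp1 = R1 ‖ R2 (parallel, both between nodes 0 and 1) = 1/(1/27000 + 1/8.2) = 8.198 Ω
  Rp2 = R3 ‖ R4 (parallel, both between nodes 0 and 3) = 1/(1/2000 + 1/1800) = 947.4 Ω
  Rs1 = Rp1 + Rp2 (series, joined only at node 0) = 8.198 + 947.4 = 955.6 Ω
  Rp3 = R5 ‖ Rs1 (parallel, both between nodes 1 and 3) = 1/(1/6800 + 1/955.6) = 837.8 Ω
R_th = 837.8 Ω
I_n = V_th/R_th = -4.981/837.8 = -0.005945 A, and R_n = R_th = 837.8 Ω

Final answer: I_n = -0.005945 A, R_n = 837.8 Ω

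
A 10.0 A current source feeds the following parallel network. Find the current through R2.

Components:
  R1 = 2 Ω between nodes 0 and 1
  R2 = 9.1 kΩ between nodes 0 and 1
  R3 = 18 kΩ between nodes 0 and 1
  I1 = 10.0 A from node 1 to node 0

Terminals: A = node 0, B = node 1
All resistors sit directly between nodes 0 and 1, so they are in parallel and share one voltage V; the full source current 10 A splits among them.
1/R_par = 1/2 + 1/9100 + 1/18000 = 0.5002 S  =>  R_par = 1.999 Ω
V = I × R_par = 10 × 1.999 = 19.99 V
I_R2 = V/R2 = 19.99/9100 = 0.002197 A

Final answer: 0.002197 A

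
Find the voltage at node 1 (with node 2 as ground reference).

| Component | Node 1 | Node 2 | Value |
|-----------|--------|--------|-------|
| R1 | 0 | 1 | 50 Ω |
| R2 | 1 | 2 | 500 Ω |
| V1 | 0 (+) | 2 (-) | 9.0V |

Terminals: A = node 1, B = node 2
Nodal analysis, taking node 2 as the 0 V reference.
Source V1 fixes V_0 = 9 V.
KCL at each unknown node (sum of currents leaving = 0; resistances in Ω):
  Node 1: (V_1 - 9)/50 + (V_1 - 0)/500 = 0
Collecting terms: 0.022 × V_1 = 0.18  =>  V_1 = 8.182 V
The requested potential is V_1 = 8.182 V.

Final answer: V_1 = 8.182 V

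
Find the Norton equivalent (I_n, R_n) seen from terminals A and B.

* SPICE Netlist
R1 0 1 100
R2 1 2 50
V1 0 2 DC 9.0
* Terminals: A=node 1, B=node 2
Find the Thévenin equivalent first; then I_n = V_th/R_th and R_n = R_th.
Step 1 — V_th is the open-circuit voltage V_A - V_B (nothing connected across the terminals).
Nodal analysis, taking node 2 as the 0 V reference.
Source V1 fixes V_0 = 9 V.
KCL at each unknown node (sum of currents leaving = 0; resistances in Ω):
  Node 1: (V_1 - 9)/100 + (V_1 - 0)/50 = 0
Collecting terms: 0.03 × V_1 = 0.09  =>  V_1 = 3 V
V_th = V_1 - V_2 = 3 - 0 = 3 V
Step 2 — R_th: zero the source — replace V1 by a short circuit (node 2 merges into node 0) — and find the resistance seen between A (node 1) and B (node 0).
Reduce the network between node 1 (A) and node 0 (B) by series/parallel combination:
  Rp1 = R1 ‖ R2 (parallel, both between nodes 0 and 1) = 1/(1/100 + 1/50) = 33.33 Ω
R_th = 33.33 Ω
I_n = V_th/R_th = 3/33.33 = 0.09 A, and R_n = R_th = 33.33 Ω

Final answer: I_n = 0.09 A, R_n = 33.33 Ω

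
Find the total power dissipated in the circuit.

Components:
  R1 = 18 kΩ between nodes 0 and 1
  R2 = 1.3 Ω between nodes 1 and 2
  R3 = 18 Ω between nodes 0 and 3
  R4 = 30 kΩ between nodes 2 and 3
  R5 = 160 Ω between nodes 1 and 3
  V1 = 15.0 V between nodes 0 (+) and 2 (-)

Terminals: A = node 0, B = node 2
Nodal analysis, taking node 2 as the 0 V reference.
Source V1 fixes V_0 = 15 V.
KCL at each unknown node (sum of currents leaving = 0; resistances in Ω):
  Node 1: (V_1 - 15)/18000 + (V_1 - 0)/1.3 + (V_1 - V_3)/160 = 0
  Node 3: (V_3 - 15)/18 + (V_3 - 0)/30000 + (V_3 - V_1)/160 = 0
Collecting terms (coefficients in siemens):
  0.7755·V_1 - 0.00625·V_3 = 0.0008333
  0.06184·V_3 - 0.00625·V_1 = 0.8333
Determinant D = (0.7755)(0.06184) - (-0.00625)(-0.00625) = 0.04792
V_1 = [(0.0008333)(0.06184) - (-0.00625)(0.8333)]/D = 0.1098 V
V_3 = [(0.7755)(0.8333) - (0.0008333)(-0.00625)]/D = 13.49 V
Power in each resistor, P = (ΔV)²/R:
  P_R1 = (15 - 0.1098)²/18000 = 0.01232 W
  P_R2 = (0.1098 - 0)²/1.3 = 0.009268 W
  P_R3 = (15 - 13.49)²/18 = 0.1272 W
  P_R4 = (0 - 13.49)²/30000 = 0.006063 W
  P_R5 = (0.1098 - 13.49)²/160 = 1.118 W
P_total = P_R1 + P_R2 + P_R3 + P_R4 + P_R5 = 1.273 W

Final answer: 1.273 W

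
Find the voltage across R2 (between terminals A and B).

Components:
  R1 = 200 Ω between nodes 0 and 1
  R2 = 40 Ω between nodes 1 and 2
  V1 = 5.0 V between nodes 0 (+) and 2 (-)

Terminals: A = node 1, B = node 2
R1 and R2 are in series across V1 (node 0 → node 1 → node 2), and the output A–B is taken across R2, so this is a voltage divider.
Series current: I = V1/(R1 + R2) = 5/(200 + 40) = 5/240 = 0.02083 A
V_R2 = I × R2 = V1 × R2/(R1 + R2) = 5 × 40/240 = 0.8333 V

Final answer: 0.8333 V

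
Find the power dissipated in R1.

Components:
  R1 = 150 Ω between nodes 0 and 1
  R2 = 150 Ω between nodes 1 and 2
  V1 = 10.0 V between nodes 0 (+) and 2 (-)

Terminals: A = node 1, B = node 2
Nodal analysis, taking node 2 as the 0 V reference.
Source V1 fixes V_0 = 10 V.
KCL at each unknown node (sum of currents leaving = 0; resistances in Ω):
  Node 1: (V_1 - 10)/150 + (V_1 - 0)/150 = 0
Collecting terms: 0.01333 × V_1 = 0.06667  =>  V_1 = 5 V
I_R1 = (V_0 - V_1)/R1 = (10 - 5)/150 = 0.03333 A
P_R1 = I_R1² × R1 = (0.03333)² × 150 = 0.1667 W

Final answer: 0.1667 W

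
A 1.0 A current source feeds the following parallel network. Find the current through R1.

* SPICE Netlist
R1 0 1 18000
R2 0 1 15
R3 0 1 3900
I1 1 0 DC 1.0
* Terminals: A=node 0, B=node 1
All resistors sit directly between nodes 0 and 1, so they are in parallel and share one voltage V; the full source current 1 A splits among them.
1/R_par = 1/18000 + 1/15 + 1/3900 = 0.06698 S  =>  R_par = 14.93 Ω
V = I × R_par = 1 × 14.93 = 14.93 V
I_R1 = V/R1 = 14.93/18000 = 0.0008295 A

Final answer: 0.0008295 A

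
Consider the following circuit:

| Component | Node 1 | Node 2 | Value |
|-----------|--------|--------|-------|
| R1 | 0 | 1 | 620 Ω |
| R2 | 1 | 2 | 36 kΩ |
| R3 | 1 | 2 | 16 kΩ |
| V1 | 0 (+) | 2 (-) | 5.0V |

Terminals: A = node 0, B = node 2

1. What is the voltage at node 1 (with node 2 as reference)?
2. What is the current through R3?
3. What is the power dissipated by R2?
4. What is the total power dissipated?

Nodal analysis, taking node 2 as the 0 V reference.
Source V1 fixes V_0 = 5 V.
KCL at each unknown node (sum of currents leaving = 0; resistances in Ω):
  Node 1: (V_1 - 5)/620 + (V_1 - 0)/36000 + (V_1 - 0)/16000 = 0
Collecting terms: 0.001703 × V_1 = 0.008065  =>  V_1 = 4.735 V
Part 1:
  Read off the nodal solution: V_1 = 4.735 V
Part 2:
  I_R3 = (V_1 - V_2)/R3 = (4.735 - 0)/16000 = 0.0002959 A
  Magnitude: I_R3 = 0.0002959 A
Part 3:
  I_R2 = (V_1 - V_2)/R2 = (4.735 - 0)/36000 = 0.0001315 A
  P_R2 = I_R2² × R2 = (0.0001315)² × 36000 = 0.0006228 W
Part 4:
  Power in each resistor, P = (ΔV)²/R:
    P_R1 = (5 - 4.735)²/620 = 0.0001133 W
    P_R2 = (4.735 - 0)²/36000 = 0.0006228 W
    P_R3 = (4.735 - 0)²/16000 = 0.001401 W
  P_total = P_R1 + P_R2 + P_R3 = 0.002137 W

Final answers:
1. V_1 = 4.735 V
2. I_R3 = 0.0002959 A
3. P_R2 = 0.0006228 W
4. P_total = 0.002137 W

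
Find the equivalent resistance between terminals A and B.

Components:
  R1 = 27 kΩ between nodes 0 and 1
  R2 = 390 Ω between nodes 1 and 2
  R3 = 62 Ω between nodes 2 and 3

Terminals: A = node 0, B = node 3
Reduce the network between node 0 (A) and node 3 (B) by series/parallel combination:
  Rs1 = R1 + R2 (series, joined only at node 1) = 27000 + 390 = 27390 Ω
  Rs2 = R3 + Rs1 (series, joined only at node 2) = 62 + 27390 = 27450 Ω
R_eq = 27.45 kΩ

Final answer: 27.45 kΩ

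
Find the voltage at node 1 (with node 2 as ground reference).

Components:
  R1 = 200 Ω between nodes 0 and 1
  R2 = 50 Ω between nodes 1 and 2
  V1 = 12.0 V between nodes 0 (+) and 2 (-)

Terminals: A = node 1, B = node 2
Nodal analysis, taking node 2 as the 0 V reference.
Source V1 fixes V_0 = 12 V.
KCL at each unknown node (sum of currents leaving = 0; resistances in Ω):
  Node 1: (V_1 - 12)/200 + (V_1 - 0)/50 = 0
Collecting terms: 0.025 × V_1 = 0.06  =>  V_1 = 2.4 V
The requested potential is V_1 = 2.4 V.

Final answer: V_1 = 2.4 V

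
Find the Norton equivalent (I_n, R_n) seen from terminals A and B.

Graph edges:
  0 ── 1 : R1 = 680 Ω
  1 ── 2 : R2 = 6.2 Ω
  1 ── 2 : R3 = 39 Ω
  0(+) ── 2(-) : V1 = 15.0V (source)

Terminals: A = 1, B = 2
Find the Thévenin equivalent first; then I_n = V_th/R_th and R_n = R_th.
Step 1 — V_th is the open-circuit voltage V_A - V_B (nothing connected across the terminals).
Nodal analysis, taking node 2 as the 0 V reference.
Source V1 fixes V_0 = 15 V.
KCL at each unknown node (sum of currents leaving = 0; resistances in Ω):
  Node 1: (V_1 - 15)/680 + (V_1 - 0)/6.2 + (V_1 - 0)/39 = 0
Collecting terms: 0.1884 × V_1 = 0.02206  =>  V_1 = 0.1171 V
V_th = V_1 - V_2 = 0.1171 - 0 = 0.1171 V
Step 2 — R_th: zero the source — replace V1 by a short circuit (node 2 merges into node 0) — and find the resistance seen between A (node 1) and B (node 0).
Reduce the network between node 1 (A) and node 0 (B) by series/parallel combination:
  Rp1 = R1 ‖ R2 ‖ R3 (parallel, all between nodes 0 and 1) = 1/(1/680 + 1/6.2 + 1/39) = 5.308 Ω
R_th = 5.308 Ω
I_n = V_th/R_th = 0.1171/5.308 = 0.02206 A, and R_n = R_th = 5.308 Ω

Final answer: I_n = 0.02206 A, R_n = 5.308 Ω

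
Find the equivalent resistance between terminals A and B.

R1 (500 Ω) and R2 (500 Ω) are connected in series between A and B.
Reduce the network between node 0 (A) and node 2 (B) by series/parallel combination:
  Rs1 = R1 + R2 (series, joined only at node 1) = 500 + 500 = 1000 Ω
R_eq = 1 kΩ

Final answer: 1 kΩ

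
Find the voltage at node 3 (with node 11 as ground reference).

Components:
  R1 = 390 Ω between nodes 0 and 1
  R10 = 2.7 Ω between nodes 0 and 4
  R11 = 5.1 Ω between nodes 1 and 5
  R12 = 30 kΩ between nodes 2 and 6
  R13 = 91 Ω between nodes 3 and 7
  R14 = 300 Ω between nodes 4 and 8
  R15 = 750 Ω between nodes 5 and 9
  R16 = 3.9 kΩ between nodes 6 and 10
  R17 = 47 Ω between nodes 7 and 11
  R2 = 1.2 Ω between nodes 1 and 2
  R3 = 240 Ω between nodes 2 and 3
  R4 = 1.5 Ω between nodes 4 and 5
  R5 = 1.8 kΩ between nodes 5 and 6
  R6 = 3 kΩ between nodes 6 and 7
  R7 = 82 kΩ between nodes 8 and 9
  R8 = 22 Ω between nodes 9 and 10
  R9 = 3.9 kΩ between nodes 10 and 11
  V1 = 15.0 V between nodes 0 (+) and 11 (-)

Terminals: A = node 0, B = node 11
Nodal analysis, taking node 11 as the 0 V reference.
Source V1 fixes V_0 = 15 V.
KCL at each unknown node (sum of currents leaving = 0; resistances in Ω):
  Node 1: (V_1 - 15)/390 + (V_1 - V_2)/1.2 + (V_1 - V_5)/5.1 = 0
  Node 2: (V_2 - V_1)/1.2 + (V_2 - V_3)/240 + (V_2 - V_6)/30000 = 0
  Node 3: (V_3 - V_2)/240 + (V_3 - V_7)/91 = 0
  Node 4: (V_4 - V_5)/1.5 + (V_4 - 15)/2.7 + (V_4 - V_8)/300 = 0
  Node 5: (V_5 - V_4)/1.5 + (V_5 - V_6)/1800 + (V_5 - V_1)/5.1 + (V_5 - V_9)/750 = 0
  Node 6: (V_6 - V_5)/1800 + (V_6 - V_7)/3000 + (V_6 - V_2)/30000 + (V_6 - V_10)/3900 = 0
  Node 7: (V_7 - V_6)/3000 + (V_7 - V_3)/91 + (V_7 - 0)/47 = 0
  Node 8: (V_8 - V_9)/82000 + (V_8 - V_4)/300 = 0
  Node 9: (V_9 - V_8)/82000 + (V_9 - V_10)/22 + (V_9 - V_5)/750 = 0
  Node 10: (V_10 - V_9)/22 + (V_10 - 0)/3900 + (V_10 - V_6)/3900 = 0
Collecting terms (coefficients in siemens):
  1.032·V_1 - 0.8333·V_2 - 0.1961·V_5 = 0.03846
  0.8375·V_2 - 0.8333·V_1 - 0.004167·V_3 - 0.00003333·V_6 = 0
  0.01516·V_3 - 0.004167·V_2 - 0.01099·V_7 = 0
  1.04·V_4 - 0.6667·V_5 - 0.003333·V_8 = 5.556
  0.8646·V_5 - 0.1961·V_1 - 0.6667·V_4 - 0.0005556·V_6 - 0.001333·V_9 = 0
  0.001179·V_6 - 0.00003333·V_2 - 0.0005556·V_5 - 0.0003333·V_7 - 0.0002564·V_10 = 0
  0.0326·V_7 - 0.01099·V_3 - 0.0003333·V_6 = 0
  0.003346·V_8 - 0.003333·V_4 - 0.0000122·V_9 = 0
  0.0468·V_9 - 0.001333·V_5 - 0.0000122·V_8 - 0.04545·V_10 = 0
  0.04597·V_10 - 0.0002564·V_6 - 0.04545·V_9 = 0
Solving these 10 simultaneous equations (Gaussian elimination) gives:
  V_1 = 14.63 V, V_2 = 14.58 V, V_3 = 5.41 V, V_4 = 14.88 V
  V_5 = 14.82 V, V_6 = 10.58 V, V_7 = 1.932 V, V_8 = 14.87 V
  V_9 = 12.21 V, V_10 = 12.13 V
The requested potential is V_3 = 5.41 V.

Final answer: V_3 = 5.41 V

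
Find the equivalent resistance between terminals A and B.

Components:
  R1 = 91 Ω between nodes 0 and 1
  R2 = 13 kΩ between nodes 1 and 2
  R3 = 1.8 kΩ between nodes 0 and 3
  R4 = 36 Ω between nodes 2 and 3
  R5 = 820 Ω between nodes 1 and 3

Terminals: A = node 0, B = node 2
The network is not a plain series/parallel combination. Inject a 1 A test current into terminal A (node 0) and return it from terminal B (node 2); then R_eq = V_A / (1 A).
Nodal analysis, taking node 2 as the 0 V reference.
Current source I_test pushes 1 A into node 0 and draws it out of node 2.
KCL at each unknown node (sum of currents leaving = 0; resistances in Ω):
  Node 0: (V_0 - V_1)/91 + (V_0 - V_3)/1800 - 1 = 0
  Node 1: (V_1 - V_0)/91 + (V_1 - 0)/13000 + (V_1 - V_3)/820 = 0
  Node 3: (V_3 - V_0)/1800 + (V_3 - V_1)/820 + (V_3 - 0)/36 = 0
Collecting terms (coefficients in siemens):
  0.01154·V_0 - 0.01099·V_1 - 0.0005556·V_3 = 1
  0.01229·V_1 - 0.01099·V_0 - 0.00122·V_3 = 0
  0.02955·V_3 - 0.0005556·V_0 - 0.00122·V_1 = 0
Solving these 3 simultaneous equations (Gaussian elimination) gives:
  V_0 = 616.1 V, V_1 = 554.5 V, V_3 = 34.46 V
R_eq = V_0 / 1 A = 616.1 Ω

Final answer: 616.1 Ω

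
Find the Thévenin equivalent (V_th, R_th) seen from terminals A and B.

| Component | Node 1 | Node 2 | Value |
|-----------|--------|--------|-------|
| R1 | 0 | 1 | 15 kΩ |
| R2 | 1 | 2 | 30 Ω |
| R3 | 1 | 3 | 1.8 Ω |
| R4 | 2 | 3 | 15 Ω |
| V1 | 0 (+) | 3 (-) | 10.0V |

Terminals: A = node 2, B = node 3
Step 1 — V_th is the open-circuit voltage V_A - V_B (nothing connected across the terminals).
Nodal analysis, taking node 3 as the 0 V reference.
Source V1 fixes V_0 = 10 V.
KCL at each unknown node (sum of currents leaving = 0; resistances in Ω):
  Node 1: (V_1 - 10)/15000 + (V_1 - V_2)/30 + (V_1 - 0)/1.8 = 0
  Node 2: (V_2 - V_1)/30 + (V_2 - 0)/15 = 0
Collecting terms (coefficients in siemens):
  0.589·V_1 - 0.03333·V_2 = 0.0006667
  0.1·V_2 - 0.03333·V_1 = 0
Determinant D = (0.589)(0.1) - (-0.03333)(-0.03333) = 0.05778
V_1 = [(0.0006667)(0.1) - (-0.03333)(0)]/D = 0.001154 V
V_2 = [(0.589)(0) - (0.0006667)(-0.03333)]/D = 0.0003846 V
V_th = V_2 - V_3 = 0.0003846 - 0 = 0.0003846 V
Step 2 — R_th: zero the source — replace V1 by a short circuit (node 3 merges into node 0) — and find the resistance seen between A (node 2) and B (node 0).
Reduce the network between node 2 (A) and node 0 (B) by series/parallel combination:
  Rp1 = R1 ‖ R3 (parallel, both between nodes 0 and 1) = 1/(1/15000 + 1/1.8) = 1.8 Ω
  Rs1 = R2 + Rp1 (series, joined only at node 1) = 30 + 1.8 = 31.8 Ω
  Rp2 = R4 ‖ Rs1 (parallel, both between nodes 0 and 2) = 1/(1/15 + 1/31.8) = 10.19 Ω
R_th = 10.19 Ω

Final answer: V_th = 0.0003846 V, R_th = 10.19 Ω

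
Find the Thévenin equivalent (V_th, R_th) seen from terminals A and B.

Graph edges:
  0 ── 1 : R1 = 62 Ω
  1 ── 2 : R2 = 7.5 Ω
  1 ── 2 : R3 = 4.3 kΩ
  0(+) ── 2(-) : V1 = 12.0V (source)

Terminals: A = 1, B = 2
Step 1 — V_th is the open-circuit voltage V_A - V_B (nothing connected across the terminals).
Nodal analysis, taking node 2 as the 0 V reference.
Source V1 fixes V_0 = 12 V.
KCL at each unknown node (sum of currents leaving = 0; resistances in Ω):
  Node 1: (V_1 - 12)/62 + (V_1 - 0)/7.5 + (V_1 - 0)/4300 = 0
Collecting terms: 0.1497 × V_1 = 0.1935  =>  V_1 = 1.293 V
V_th = V_1 - V_2 = 1.293 - 0 = 1.293 V
Step 2 — R_th: zero the source — replace V1 by a short circuit (node 2 merges into node 0) — and find the resistance seen between A (node 1) and B (node 0).
Reduce the network between node 1 (A) and node 0 (B) by series/parallel combination:
  Rp1 = R1 ‖ R2 ‖ R3 (parallel, all between nodes 0 and 1) = 1/(1/62 + 1/7.5 + 1/4300) = 6.68 Ω
R_th = 6.68 Ω

Final answer: V_th = 1.293 V, R_th = 6.68 Ω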